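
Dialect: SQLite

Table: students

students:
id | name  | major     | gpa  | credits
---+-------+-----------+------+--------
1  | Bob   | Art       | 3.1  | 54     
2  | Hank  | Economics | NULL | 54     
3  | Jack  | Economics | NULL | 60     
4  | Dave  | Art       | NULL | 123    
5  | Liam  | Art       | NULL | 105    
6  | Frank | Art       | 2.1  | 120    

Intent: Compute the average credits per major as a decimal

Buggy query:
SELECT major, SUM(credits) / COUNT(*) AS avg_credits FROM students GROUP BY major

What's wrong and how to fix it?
Bug: SUM(credits) and COUNT(*) are both integers; the division truncates the fractional part

Fix: Multiply by 1.0 (or CAST to REAL) to force floating-point division

Corrected query:
SELECT major, SUM(credits) * 1.0 / COUNT(*) AS avg_credits FROM students GROUP BY major

Result:
major     | avg_credits
----------+------------
Art       | 100.5      
Economics | 57         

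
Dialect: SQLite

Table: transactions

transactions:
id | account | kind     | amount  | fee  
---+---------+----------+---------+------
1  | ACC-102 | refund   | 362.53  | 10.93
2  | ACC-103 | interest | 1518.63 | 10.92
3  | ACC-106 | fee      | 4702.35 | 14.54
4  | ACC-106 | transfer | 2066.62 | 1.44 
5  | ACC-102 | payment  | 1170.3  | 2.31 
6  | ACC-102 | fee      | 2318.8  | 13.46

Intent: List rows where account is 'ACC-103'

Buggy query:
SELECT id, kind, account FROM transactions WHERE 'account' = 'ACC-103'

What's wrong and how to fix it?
Bug: 'account' in single quotes is a string literal, not the column; the comparison is literal-vs-literal and never true

Fix: Remove the quotes around the column name (or use double quotes for an identifier)

Corrected query:
SELECT id, kind, account FROM transactions WHERE account = 'ACC-103'

Result:
id | kind     | account
---+----------+--------
2  | interest | ACC-103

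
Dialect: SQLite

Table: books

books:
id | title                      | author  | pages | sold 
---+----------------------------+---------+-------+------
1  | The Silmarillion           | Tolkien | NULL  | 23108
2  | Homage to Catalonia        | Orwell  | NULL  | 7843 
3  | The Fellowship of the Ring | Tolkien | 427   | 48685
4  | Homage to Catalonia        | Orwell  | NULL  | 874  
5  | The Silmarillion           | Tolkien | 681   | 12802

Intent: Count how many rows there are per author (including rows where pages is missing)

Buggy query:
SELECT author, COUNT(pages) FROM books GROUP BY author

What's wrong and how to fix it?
Bug: COUNT(pages) skips NULLs, so groups with missing pages are undercounted

Fix: Use COUNT(*) to count all rows regardless of NULL

Corrected query:
SELECT author, COUNT(*) FROM books GROUP BY author

Result:
author  | COUNT(*)
--------+---------
Orwell  | 2       
Tolkien | 3       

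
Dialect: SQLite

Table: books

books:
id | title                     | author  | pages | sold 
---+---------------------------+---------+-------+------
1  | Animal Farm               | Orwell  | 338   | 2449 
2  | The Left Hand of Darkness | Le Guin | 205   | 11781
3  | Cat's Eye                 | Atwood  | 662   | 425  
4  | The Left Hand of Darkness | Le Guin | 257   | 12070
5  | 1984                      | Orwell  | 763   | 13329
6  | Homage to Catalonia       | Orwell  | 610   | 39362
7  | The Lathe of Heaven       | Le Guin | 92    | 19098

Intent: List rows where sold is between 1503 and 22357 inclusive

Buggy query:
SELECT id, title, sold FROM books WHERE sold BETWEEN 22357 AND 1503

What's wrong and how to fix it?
Bug: The bounds are reversed; BETWEEN a AND b requires a <= b to match anything

Fix: Write BETWEEN 1503 AND 22357

Corrected query:
SELECT id, title, sold FROM books WHERE sold BETWEEN 1503 AND 22357

Result:
id | title                     | sold 
---+---------------------------+------
1  | Animal Farm               | 2449 
2  | The Left Hand of Darkness | 11781
4  | The Left Hand of Darkness | 12070
5  | 1984                      | 13329
7  | The Lathe of Heaven       | 19098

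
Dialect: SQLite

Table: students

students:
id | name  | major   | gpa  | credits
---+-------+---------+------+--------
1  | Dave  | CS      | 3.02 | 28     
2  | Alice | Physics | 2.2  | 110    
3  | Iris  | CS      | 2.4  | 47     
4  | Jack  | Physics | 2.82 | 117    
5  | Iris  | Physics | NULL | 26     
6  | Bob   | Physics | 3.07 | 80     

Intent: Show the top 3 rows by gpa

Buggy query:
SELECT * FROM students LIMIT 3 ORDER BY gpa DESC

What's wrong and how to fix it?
Bug: LIMIT must come after ORDER BY

Fix: Swap the clauses: ORDER BY first, then LIMIT

Corrected query:
SELECT * FROM students ORDER BY gpa DESC LIMIT 3

Result:
id | name | major   | gpa  | credits
---+------+---------+------+--------
6  | Bob  | Physics | 3.07 | 80     
1  | Dave | CS      | 3.02 | 28     
4  | Jack | Physics | 2.82 | 117    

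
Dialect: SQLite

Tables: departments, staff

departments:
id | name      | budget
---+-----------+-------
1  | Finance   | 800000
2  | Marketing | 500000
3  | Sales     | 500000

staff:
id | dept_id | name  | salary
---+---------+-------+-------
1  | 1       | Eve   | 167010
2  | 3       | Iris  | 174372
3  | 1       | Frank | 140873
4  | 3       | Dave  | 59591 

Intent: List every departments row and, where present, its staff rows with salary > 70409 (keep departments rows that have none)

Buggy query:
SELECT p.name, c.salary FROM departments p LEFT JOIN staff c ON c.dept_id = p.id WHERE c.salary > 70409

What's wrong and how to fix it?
Bug: Filtering c.salary in WHERE discards the NULL rows produced by LEFT JOIN, turning it into an inner join

Fix: Put 'c.salary > 70409' in the JOIN's ON clause instead of WHERE

Corrected query:
SELECT p.name, c.salary FROM departments p LEFT JOIN staff c ON c.dept_id = p.id AND c.salary > 70409

Result:
name      | salary
----------+-------
Finance   | 140873
Finance   | 167010
Marketing | NULL  
Sales     | 174372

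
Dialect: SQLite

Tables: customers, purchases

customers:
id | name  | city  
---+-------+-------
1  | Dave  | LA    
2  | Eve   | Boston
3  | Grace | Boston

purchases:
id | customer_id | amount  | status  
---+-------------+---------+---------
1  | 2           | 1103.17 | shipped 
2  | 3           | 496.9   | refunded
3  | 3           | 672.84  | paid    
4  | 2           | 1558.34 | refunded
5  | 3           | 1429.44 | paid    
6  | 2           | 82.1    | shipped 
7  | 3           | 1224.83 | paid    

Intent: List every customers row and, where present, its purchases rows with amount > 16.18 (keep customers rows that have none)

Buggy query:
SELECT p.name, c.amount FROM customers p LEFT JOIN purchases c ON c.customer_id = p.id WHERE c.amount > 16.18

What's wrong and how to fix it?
Bug: Filtering c.amount in WHERE discards the NULL rows produced by LEFT JOIN, turning it into an inner join

Fix: Move the right-table condition into the ON clause so unmatched parents are kept

Corrected query:
SELECT p.name, c.amount FROM customers p LEFT JOIN purchases c ON c.customer_id = p.id AND c.amount > 16.18

Result:
name  | amount 
------+--------
Dave  | NULL   
Eve   | 82.1   
Eve   | 1103.17
Eve   | 1558.34
Grace | 496.9  
Grace | 672.84 
Grace | 1224.83
Grace | 1429.44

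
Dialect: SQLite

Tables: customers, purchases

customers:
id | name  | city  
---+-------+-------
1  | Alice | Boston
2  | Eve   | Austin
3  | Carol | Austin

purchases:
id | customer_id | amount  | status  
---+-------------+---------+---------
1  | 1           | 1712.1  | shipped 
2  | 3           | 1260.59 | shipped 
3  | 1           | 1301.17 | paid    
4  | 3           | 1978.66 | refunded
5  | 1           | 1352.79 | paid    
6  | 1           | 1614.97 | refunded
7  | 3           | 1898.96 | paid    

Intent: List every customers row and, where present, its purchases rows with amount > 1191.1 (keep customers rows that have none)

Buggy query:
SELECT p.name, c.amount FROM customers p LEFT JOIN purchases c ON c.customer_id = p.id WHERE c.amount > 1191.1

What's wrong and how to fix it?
Bug: Filtering c.amount in WHERE discards the NULL rows produced by LEFT JOIN, turning it into an inner join

Fix: Move the right-table condition into the ON clause so unmatched parents are kept

Corrected query:
SELECT p.name, c.amount FROM customers p LEFT JOIN purchases c ON c.customer_id = p.id AND c.amount > 1191.1

Result:
name  | amount 
------+--------
Alice | 1301.17
Alice | 1352.79
Alice | 1614.97
Alice | 1712.1 
Eve   | NULL   
Carol | 1260.59
Carol | 1898.96
Carol | 1978.66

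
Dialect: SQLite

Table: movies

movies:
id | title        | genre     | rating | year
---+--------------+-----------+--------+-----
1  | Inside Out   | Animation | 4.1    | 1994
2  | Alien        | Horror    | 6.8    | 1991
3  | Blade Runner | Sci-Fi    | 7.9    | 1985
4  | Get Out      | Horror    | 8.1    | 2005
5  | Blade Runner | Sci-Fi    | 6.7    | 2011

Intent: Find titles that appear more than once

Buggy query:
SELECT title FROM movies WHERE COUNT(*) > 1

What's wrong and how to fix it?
Bug: WHERE can't reference COUNT(*); aggregates are computed after WHERE

Fix: GROUP BY title, then filter groups with HAVING COUNT(*) > 1

Corrected query:
SELECT title FROM movies GROUP BY title HAVING COUNT(*) > 1

Result:
title       
------------
Blade Runner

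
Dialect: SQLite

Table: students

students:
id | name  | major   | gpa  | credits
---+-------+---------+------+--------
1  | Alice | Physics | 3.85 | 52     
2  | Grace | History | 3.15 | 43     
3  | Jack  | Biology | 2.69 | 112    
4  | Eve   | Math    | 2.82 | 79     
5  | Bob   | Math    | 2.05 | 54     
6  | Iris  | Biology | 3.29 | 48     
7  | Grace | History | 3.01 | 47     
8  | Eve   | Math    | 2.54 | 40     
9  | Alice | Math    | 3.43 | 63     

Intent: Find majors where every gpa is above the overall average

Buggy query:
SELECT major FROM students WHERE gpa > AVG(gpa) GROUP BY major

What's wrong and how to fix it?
Bug: WHERE evaluates per row before aggregation, so AVG() is unavailable

Fix: Use a subquery for AVG and a HAVING MIN(...) filter so the condition holds for every row in the group

Corrected query:
SELECT major FROM students GROUP BY major HAVING MIN(gpa) > (SELECT AVG(gpa) FROM students)

Result:
major  
-------
History
Physics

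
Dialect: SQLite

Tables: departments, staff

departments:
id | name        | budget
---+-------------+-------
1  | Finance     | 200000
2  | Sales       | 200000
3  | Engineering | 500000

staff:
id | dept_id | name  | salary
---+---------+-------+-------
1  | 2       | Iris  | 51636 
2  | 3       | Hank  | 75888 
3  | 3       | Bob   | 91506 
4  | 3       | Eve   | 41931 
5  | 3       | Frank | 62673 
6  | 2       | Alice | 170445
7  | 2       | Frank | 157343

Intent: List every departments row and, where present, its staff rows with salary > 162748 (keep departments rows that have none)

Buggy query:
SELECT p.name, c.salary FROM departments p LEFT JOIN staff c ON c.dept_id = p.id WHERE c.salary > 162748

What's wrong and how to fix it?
Bug: A WHERE condition on the right-hand table after LEFT JOIN drops unmatched parents

Fix: Move the right-table condition into the ON clause so unmatched parents are kept

Corrected query:
SELECT p.name, c.salary FROM departments p LEFT JOIN staff c ON c.dept_id = p.id AND c.salary > 162748

Result:
name        | salary
------------+-------
Finance     | NULL  
Sales       | 170445
Engineering | NULL  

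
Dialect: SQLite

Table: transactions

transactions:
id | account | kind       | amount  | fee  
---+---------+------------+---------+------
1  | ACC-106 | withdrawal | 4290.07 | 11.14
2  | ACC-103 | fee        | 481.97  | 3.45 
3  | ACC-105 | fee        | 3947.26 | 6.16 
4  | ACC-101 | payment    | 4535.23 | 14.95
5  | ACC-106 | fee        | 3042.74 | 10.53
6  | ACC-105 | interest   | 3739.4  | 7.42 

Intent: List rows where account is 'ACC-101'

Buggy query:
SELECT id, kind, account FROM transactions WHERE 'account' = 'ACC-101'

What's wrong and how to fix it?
Bug: Single quotes denote string literals in SQL; the column name is being compared as a constant string

Fix: Remove the quotes around the column name (or use double quotes for an identifier)

Corrected query:
SELECT id, kind, account FROM transactions WHERE account = 'ACC-101'

Result:
id | kind    | account
---+---------+--------
4  | payment | ACC-101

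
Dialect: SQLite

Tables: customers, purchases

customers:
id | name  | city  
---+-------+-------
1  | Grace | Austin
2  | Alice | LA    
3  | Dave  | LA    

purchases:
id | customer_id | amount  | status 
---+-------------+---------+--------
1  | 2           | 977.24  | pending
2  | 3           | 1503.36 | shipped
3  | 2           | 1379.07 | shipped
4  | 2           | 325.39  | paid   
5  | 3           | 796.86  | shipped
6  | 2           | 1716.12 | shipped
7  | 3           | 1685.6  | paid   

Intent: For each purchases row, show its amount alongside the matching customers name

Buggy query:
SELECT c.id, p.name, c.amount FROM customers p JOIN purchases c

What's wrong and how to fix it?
Bug: Missing join condition: each purchases row is matched to all customers rows instead of just its own

Fix: Specify the join condition linking the foreign key to the parent id

Corrected query:
SELECT c.id, p.name, c.amount FROM customers p JOIN purchases c ON c.customer_id = p.id

Result:
id | name  | amount 
---+-------+--------
1  | Alice | 977.24 
2  | Dave  | 1503.36
3  | Alice | 1379.07
4  | Alice | 325.39 
5  | Dave  | 796.86 
6  | Alice | 1716.12
7  | Dave  | 1685.6 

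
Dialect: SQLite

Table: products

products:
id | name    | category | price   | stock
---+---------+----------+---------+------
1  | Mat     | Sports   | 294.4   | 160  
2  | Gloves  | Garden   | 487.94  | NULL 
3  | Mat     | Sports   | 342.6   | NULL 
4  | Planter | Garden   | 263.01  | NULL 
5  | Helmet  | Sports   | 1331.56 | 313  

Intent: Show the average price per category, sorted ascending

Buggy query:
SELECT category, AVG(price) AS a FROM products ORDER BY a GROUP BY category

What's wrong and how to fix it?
Bug: GROUP BY must precede ORDER BY

Fix: Reorder: SELECT … FROM … GROUP BY … ORDER BY …

Corrected query:
SELECT category, AVG(price) AS a FROM products GROUP BY category ORDER BY a

Result:
category | a         
---------+-----------
Garden   | 375.475   
Sports   | 656.186667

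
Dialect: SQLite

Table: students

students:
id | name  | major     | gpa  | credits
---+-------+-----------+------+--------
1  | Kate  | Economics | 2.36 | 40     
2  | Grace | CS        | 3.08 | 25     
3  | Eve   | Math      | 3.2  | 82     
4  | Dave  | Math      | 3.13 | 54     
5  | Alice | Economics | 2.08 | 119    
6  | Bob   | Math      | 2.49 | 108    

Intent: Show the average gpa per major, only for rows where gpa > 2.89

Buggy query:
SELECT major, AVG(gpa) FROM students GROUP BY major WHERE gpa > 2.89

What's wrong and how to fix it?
Bug: Row-level WHERE must come before GROUP BY in the clause order

Fix: Place WHERE between FROM and GROUP BY

Corrected query:
SELECT major, AVG(gpa) FROM students WHERE gpa > 2.89 GROUP BY major

Result:
major | AVG(gpa)
------+---------
CS    | 3.08    
Math  | 3.165   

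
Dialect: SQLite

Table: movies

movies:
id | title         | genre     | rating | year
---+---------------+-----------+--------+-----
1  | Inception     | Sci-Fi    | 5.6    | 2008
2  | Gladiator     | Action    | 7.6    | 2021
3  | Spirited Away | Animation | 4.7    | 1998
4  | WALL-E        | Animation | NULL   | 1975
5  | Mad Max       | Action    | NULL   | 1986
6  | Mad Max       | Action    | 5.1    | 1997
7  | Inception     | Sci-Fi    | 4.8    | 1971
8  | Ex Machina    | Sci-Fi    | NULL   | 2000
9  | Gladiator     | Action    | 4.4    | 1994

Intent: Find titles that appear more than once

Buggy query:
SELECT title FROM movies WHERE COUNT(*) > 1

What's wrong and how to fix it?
Bug: COUNT(*) is an aggregate and cannot be used in WHERE

Fix: GROUP BY title, then filter groups with HAVING COUNT(*) > 1

Corrected query:
SELECT title FROM movies GROUP BY title HAVING COUNT(*) > 1

Result:
title    
---------
Gladiator
Inception
Mad Max  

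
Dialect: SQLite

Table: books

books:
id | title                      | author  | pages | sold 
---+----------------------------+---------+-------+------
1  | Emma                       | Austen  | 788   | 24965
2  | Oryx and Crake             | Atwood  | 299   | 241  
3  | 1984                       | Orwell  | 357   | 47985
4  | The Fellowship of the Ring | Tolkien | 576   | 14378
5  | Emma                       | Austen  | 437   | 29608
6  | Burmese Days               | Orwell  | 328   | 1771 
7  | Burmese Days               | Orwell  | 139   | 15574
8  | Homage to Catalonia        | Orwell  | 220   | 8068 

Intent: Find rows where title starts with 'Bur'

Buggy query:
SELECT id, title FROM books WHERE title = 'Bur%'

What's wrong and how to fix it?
Bug: '=' compares the literal string including the % character; pattern matching needs LIKE

Fix: Use LIKE for wildcard pattern matching

Corrected query:
SELECT id, title FROM books WHERE title LIKE 'Bur%'

Result:
id | title       
---+-------------
6  | Burmese Days
7  | Burmese Days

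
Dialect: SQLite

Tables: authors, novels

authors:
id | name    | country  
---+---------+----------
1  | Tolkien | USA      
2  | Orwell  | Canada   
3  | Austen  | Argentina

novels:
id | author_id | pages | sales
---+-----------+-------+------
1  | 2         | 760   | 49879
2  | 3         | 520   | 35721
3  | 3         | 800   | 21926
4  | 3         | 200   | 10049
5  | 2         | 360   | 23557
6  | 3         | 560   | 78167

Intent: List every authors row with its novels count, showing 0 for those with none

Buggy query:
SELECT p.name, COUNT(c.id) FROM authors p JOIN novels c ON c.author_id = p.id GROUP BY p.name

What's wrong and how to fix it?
Bug: INNER JOIN drops authors rows that have no matching novels rows

Fix: Use LEFT JOIN so parents without children still appear (COUNT(c.id) gives 0)

Corrected query:
SELECT p.name, COUNT(c.id) FROM authors p LEFT JOIN novels c ON c.author_id = p.id GROUP BY p.name

Result:
name    | COUNT(c.id)
--------+------------
Austen  | 4          
Orwell  | 2          
Tolkien | 0          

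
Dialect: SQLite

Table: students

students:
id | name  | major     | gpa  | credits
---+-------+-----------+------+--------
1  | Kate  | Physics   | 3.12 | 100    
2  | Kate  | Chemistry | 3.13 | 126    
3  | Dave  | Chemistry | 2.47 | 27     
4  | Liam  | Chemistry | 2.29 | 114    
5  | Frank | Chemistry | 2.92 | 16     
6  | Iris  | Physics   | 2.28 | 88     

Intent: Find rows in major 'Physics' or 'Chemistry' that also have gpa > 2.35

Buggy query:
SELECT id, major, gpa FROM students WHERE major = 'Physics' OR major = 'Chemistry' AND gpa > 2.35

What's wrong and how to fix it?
Bug: AND binds tighter than OR, so this parses as major = 'Physics' OR (major = 'Chemistry' AND gpa > 2.35)

Fix: Add parentheses around the OR so the AND applies to both alternatives

Corrected query:
SELECT id, major, gpa FROM students WHERE (major = 'Physics' OR major = 'Chemistry') AND gpa > 2.35

Result:
id | major     | gpa 
---+-----------+-----
1  | Physics   | 3.12
2  | Chemistry | 3.13
3  | Chemistry | 2.47
5  | Chemistry | 2.92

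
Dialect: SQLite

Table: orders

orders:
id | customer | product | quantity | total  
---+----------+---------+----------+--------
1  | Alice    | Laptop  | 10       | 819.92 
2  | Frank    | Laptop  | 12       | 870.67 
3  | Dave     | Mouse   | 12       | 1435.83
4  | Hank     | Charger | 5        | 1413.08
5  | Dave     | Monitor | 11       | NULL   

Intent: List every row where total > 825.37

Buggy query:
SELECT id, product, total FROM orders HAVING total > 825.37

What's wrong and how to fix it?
Bug: HAVING filters the output of aggregation, but this query has no GROUP BY and no aggregate functions, so SQLite rejects it (HAVING clause on a non-aggregate query); the condition here is per row

Fix: Replace HAVING with WHERE since the condition applies to individual rows

Corrected query:
SELECT id, product, total FROM orders WHERE total > 825.37

Result:
id | product | total  
---+---------+--------
2  | Laptop  | 870.67 
3  | Mouse   | 1435.83
4  | Charger | 1413.08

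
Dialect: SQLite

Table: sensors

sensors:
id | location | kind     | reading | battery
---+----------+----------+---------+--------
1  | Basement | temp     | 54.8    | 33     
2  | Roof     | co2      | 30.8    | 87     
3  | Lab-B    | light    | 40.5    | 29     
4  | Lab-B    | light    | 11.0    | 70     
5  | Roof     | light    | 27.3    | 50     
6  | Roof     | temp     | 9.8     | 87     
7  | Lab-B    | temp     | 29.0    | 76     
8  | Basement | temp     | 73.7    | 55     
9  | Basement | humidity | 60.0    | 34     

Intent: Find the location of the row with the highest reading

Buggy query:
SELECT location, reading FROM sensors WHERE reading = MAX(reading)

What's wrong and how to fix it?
Bug: WHERE is evaluated per row; an aggregate over the whole table isn't defined there

Fix: Wrap MAX in a scalar subquery so WHERE compares against a single value

Corrected query:
SELECT location, reading FROM sensors WHERE reading = (SELECT MAX(reading) FROM sensors)

Result:
location | reading
---------+--------
Basement | 73.7   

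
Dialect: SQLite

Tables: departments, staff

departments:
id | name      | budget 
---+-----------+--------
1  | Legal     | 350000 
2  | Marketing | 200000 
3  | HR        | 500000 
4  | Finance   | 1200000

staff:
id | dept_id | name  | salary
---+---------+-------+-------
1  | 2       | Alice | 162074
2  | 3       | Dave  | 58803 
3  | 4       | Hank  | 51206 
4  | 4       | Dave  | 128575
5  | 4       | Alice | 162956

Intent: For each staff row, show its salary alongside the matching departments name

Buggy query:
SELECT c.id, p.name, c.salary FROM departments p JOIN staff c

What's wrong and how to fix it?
Bug: JOIN with no ON clause produces a cartesian product; every staff row pairs with every departments row

Fix: Add ON c.dept_id = p.id to the JOIN

Corrected query:
SELECT c.id, p.name, c.salary FROM departments p JOIN staff c ON c.dept_id = p.id

Result:
id | name      | salary
---+-----------+-------
1  | Marketing | 162074
2  | HR        | 58803 
3  | Finance   | 51206 
4  | Finance   | 128575
5  | Finance   | 162956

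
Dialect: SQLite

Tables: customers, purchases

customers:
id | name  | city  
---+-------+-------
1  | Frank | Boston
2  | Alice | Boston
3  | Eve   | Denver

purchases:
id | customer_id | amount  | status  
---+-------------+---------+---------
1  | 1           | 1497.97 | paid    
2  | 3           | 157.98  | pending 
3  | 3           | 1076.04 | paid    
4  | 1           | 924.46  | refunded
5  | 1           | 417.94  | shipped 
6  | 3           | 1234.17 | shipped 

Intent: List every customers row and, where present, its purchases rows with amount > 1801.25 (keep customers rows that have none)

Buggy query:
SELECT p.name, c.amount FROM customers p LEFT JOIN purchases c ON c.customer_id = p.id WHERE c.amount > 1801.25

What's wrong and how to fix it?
Bug: A WHERE condition on the right-hand table after LEFT JOIN drops unmatched parents

Fix: Move the right-table condition into the ON clause so unmatched parents are kept

Corrected query:
SELECT p.name, c.amount FROM customers p LEFT JOIN purchases c ON c.customer_id = p.id AND c.amount > 1801.25

Result:
name  | amount
------+-------
Frank | NULL  
Alice | NULL  
Eve   | NULL  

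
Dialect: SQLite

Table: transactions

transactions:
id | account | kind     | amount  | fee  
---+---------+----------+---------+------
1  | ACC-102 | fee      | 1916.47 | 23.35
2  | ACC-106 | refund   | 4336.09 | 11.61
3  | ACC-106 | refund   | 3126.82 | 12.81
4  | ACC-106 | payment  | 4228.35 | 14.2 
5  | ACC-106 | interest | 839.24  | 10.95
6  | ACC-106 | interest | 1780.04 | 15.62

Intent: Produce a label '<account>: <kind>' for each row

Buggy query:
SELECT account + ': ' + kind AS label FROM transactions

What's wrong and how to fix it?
Bug: SQLite uses || for string concatenation; + coerces text to numbers (yielding 0)

Fix: Use the || operator for string concatenation

Corrected query:
SELECT account || ': ' || kind AS label FROM transactions

Result:
label            
-----------------
ACC-102: fee     
ACC-106: refund  
ACC-106: refund  
ACC-106: payment 
ACC-106: interest
ACC-106: interest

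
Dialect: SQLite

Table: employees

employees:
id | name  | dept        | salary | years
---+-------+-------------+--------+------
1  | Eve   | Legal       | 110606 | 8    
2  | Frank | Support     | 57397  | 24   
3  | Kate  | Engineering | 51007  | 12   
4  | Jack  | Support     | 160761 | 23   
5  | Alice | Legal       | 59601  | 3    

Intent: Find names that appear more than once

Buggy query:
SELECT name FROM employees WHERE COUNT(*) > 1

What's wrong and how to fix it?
Bug: COUNT(*) is an aggregate and cannot be used in WHERE

Fix: Group first, then use HAVING for the count condition

Corrected query:
SELECT name FROM employees GROUP BY name HAVING COUNT(*) > 1

Result:
(no rows)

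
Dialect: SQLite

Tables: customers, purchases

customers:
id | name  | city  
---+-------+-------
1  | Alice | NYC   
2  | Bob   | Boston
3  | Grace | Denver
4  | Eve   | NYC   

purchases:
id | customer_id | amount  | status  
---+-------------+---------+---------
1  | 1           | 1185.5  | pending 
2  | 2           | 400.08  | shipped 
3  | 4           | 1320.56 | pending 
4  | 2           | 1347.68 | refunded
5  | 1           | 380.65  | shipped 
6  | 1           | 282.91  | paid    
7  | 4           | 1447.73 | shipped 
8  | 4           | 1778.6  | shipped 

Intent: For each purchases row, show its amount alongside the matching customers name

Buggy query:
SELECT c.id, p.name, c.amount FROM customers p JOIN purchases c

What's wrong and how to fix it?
Bug: Missing join condition: each purchases row is matched to all customers rows instead of just its own

Fix: Add ON c.customer_id = p.id to the JOIN

Corrected query:
SELECT c.id, p.name, c.amount FROM customers p JOIN purchases c ON c.customer_id = p.id

Result:
id | name  | amount 
---+-------+--------
1  | Alice | 1185.5 
2  | Bob   | 400.08 
3  | Eve   | 1320.56
4  | Bob   | 1347.68
5  | Alice | 380.65 
6  | Alice | 282.91 
7  | Eve   | 1447.73
8  | Eve   | 1778.6 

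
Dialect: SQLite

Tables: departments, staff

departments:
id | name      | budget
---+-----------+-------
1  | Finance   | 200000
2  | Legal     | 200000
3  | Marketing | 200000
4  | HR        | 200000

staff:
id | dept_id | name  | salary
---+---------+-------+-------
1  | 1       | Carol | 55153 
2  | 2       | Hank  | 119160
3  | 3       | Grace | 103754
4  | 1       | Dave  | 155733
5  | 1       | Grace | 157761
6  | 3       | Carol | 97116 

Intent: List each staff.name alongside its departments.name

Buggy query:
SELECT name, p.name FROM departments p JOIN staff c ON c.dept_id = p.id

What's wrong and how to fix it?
Bug: 'name' exists in both joined tables, so the database can't tell which one is meant

Fix: Prefix ambiguous columns with the table alias

Corrected query:
SELECT c.name, p.name FROM departments p JOIN staff c ON c.dept_id = p.id

Result:
name  | name     
------+----------
Carol | Finance  
Hank  | Legal    
Grace | Marketing
Dave  | Finance  
Grace | Finance  
Carol | Marketing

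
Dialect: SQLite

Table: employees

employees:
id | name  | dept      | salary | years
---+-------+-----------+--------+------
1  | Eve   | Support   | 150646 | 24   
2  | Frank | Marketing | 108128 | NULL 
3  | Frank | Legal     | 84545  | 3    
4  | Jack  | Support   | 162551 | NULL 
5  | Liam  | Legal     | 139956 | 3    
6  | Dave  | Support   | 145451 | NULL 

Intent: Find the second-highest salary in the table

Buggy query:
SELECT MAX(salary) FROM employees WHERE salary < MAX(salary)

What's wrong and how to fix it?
Bug: The inner MAX is an aggregate inside WHERE, which is not allowed

Fix: Compute the overall MAX in a subquery, then take MAX of rows below it

Corrected query:
SELECT MAX(salary) FROM employees WHERE salary < (SELECT MAX(salary) FROM employees)

Result:
MAX(salary)
-----------
150646     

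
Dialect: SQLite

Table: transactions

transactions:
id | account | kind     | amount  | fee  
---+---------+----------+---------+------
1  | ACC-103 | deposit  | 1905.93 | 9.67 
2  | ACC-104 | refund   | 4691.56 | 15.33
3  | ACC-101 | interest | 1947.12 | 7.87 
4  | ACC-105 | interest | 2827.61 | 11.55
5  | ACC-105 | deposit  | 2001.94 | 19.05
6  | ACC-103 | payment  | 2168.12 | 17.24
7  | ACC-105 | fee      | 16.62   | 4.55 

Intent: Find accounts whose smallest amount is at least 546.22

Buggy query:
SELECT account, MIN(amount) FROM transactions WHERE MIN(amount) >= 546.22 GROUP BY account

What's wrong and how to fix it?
Bug: MIN() in WHERE is a misuse of aggregate

Fix: Replace WHERE with HAVING after the GROUP BY

Corrected query:
SELECT account, MIN(amount) FROM transactions GROUP BY account HAVING MIN(amount) >= 546.22

Result:
account | MIN(amount)
--------+------------
ACC-101 | 1947.12    
ACC-103 | 1905.93    
ACC-104 | 4691.56    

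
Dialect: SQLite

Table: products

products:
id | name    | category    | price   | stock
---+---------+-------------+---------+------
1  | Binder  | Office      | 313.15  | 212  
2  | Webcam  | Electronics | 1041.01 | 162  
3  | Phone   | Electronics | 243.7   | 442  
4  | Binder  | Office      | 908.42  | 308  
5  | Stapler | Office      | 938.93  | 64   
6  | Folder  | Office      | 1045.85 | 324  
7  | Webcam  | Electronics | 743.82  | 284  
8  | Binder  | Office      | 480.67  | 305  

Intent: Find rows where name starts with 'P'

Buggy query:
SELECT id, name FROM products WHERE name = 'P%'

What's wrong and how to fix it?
Bug: '=' compares the literal string including the % character; pattern matching needs LIKE

Fix: Replace '=' with LIKE so 'P%' is treated as a pattern

Corrected query:
SELECT id, name FROM products WHERE name LIKE 'P%'

Result:
id | name 
---+------
3  | Phone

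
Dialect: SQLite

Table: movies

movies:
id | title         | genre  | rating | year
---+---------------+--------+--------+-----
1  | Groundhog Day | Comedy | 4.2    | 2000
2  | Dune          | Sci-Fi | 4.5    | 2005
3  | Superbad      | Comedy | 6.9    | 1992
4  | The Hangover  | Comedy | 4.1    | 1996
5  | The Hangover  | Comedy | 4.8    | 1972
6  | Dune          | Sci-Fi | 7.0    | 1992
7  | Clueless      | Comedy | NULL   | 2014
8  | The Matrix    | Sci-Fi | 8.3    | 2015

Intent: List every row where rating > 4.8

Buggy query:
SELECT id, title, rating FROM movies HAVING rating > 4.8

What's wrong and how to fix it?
Bug: This is a non-aggregate query (no GROUP BY, no aggregates), so in SQLite the HAVING clause is invalid here; a row-level condition belongs in WHERE

Fix: Use WHERE for row-level filtering

Corrected query:
SELECT id, title, rating FROM movies WHERE rating > 4.8

Result:
id | title      | rating
---+------------+-------
3  | Superbad   | 6.9   
6  | Dune       | 7     
8  | The Matrix | 8.3   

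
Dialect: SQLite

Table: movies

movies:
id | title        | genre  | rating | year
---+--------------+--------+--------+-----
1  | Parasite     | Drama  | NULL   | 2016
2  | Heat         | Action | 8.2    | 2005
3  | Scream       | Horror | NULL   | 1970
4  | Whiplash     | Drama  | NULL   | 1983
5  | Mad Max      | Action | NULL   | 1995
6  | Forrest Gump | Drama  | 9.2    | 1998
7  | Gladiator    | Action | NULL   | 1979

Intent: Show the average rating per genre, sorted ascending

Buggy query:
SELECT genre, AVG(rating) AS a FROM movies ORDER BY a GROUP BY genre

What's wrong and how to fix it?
Bug: GROUP BY must precede ORDER BY

Fix: Reorder: SELECT … FROM … GROUP BY … ORDER BY …

Corrected query:
SELECT genre, AVG(rating) AS a FROM movies GROUP BY genre ORDER BY a

Result:
genre  | a   
-------+-----
Horror | NULL
Action | 8.2 
Drama  | 9.2 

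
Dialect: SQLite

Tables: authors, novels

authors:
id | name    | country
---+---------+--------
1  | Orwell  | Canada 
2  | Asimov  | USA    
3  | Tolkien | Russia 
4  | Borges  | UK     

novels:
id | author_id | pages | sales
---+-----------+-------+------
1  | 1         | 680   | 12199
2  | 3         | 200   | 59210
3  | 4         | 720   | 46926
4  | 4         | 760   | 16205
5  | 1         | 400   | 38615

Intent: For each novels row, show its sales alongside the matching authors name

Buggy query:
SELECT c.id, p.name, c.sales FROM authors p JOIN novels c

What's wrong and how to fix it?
Bug: JOIN with no ON clause produces a cartesian product; every novels row pairs with every authors row

Fix: Specify the join condition linking the foreign key to the parent id

Corrected query:
SELECT c.id, p.name, c.sales FROM authors p JOIN novels c ON c.author_id = p.id

Result:
id | name    | sales
---+---------+------
1  | Orwell  | 12199
2  | Tolkien | 59210
3  | Borges  | 46926
4  | Borges  | 16205
5  | Orwell  | 38615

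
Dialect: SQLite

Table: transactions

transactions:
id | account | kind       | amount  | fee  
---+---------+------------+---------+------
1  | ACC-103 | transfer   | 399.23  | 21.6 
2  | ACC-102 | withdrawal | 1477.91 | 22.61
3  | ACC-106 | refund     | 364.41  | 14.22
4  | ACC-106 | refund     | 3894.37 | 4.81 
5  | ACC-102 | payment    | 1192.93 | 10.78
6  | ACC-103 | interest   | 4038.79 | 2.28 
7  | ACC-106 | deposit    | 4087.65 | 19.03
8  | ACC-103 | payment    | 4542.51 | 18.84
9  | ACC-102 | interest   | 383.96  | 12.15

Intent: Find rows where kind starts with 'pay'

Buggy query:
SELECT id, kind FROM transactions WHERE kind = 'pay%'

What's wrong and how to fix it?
Bug: '=' compares the literal string including the % character; pattern matching needs LIKE

Fix: Replace '=' with LIKE so 'pay%' is treated as a pattern

Corrected query:
SELECT id, kind FROM transactions WHERE kind LIKE 'pay%'

Result:
id | kind   
---+--------
5  | payment
8  | payment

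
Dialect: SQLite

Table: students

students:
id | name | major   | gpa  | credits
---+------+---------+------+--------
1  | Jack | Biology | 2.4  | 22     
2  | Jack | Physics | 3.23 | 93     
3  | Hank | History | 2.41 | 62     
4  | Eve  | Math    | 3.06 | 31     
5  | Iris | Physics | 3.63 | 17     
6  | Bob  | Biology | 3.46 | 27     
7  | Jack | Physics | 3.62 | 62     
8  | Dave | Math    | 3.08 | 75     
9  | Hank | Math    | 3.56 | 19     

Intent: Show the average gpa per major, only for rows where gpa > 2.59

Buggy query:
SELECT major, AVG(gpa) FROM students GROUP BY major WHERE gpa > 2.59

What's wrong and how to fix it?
Bug: Row-level WHERE must come before GROUP BY in the clause order

Fix: Place WHERE between FROM and GROUP BY

Corrected query:
SELECT major, AVG(gpa) FROM students WHERE gpa > 2.59 GROUP BY major

Result:
major   | AVG(gpa)
--------+---------
Biology | 3.46    
Math    | 3.233333
Physics | 3.493333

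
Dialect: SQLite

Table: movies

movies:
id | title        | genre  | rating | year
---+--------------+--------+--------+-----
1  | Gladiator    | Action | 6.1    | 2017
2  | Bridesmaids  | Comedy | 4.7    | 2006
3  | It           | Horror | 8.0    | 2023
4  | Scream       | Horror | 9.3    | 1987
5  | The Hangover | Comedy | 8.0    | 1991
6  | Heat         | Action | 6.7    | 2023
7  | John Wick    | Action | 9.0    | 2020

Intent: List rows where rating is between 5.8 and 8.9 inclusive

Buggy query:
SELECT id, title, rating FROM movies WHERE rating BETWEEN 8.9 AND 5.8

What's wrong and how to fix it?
Bug: The bounds are reversed; BETWEEN a AND b requires a <= b to match anything

Fix: Write BETWEEN 5.8 AND 8.9

Corrected query:
SELECT id, title, rating FROM movies WHERE rating BETWEEN 5.8 AND 8.9

Result:
id | title        | rating
---+--------------+-------
1  | Gladiator    | 6.1   
3  | It           | 8     
5  | The Hangover | 8     
6  | Heat         | 6.7   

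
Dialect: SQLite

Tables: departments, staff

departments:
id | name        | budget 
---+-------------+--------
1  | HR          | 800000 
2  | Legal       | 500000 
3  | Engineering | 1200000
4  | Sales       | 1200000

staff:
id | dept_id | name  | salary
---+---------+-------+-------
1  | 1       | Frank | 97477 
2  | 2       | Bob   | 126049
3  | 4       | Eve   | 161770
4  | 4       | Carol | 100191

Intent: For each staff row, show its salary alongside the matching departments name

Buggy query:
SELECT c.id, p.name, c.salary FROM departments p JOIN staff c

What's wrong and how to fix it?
Bug: JOIN with no ON clause produces a cartesian product; every staff row pairs with every departments row

Fix: Add ON c.dept_id = p.id to the JOIN

Corrected query:
SELECT c.id, p.name, c.salary FROM departments p JOIN staff c ON c.dept_id = p.id

Result:
id | name  | salary
---+-------+-------
1  | HR    | 97477 
2  | Legal | 126049
3  | Sales | 161770
4  | Sales | 100191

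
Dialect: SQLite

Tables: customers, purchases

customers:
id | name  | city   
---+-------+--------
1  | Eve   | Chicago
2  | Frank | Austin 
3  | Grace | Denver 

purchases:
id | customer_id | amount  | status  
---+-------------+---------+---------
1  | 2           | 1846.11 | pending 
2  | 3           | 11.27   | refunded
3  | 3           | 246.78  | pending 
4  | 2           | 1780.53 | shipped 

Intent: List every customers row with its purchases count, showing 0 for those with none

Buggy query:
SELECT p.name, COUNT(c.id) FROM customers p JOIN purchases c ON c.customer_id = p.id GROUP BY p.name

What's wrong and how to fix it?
Bug: An inner join excludes parents with zero children

Fix: Use LEFT JOIN so parents without children still appear (COUNT(c.id) gives 0)

Corrected query:
SELECT p.name, COUNT(c.id) FROM customers p LEFT JOIN purchases c ON c.customer_id = p.id GROUP BY p.name

Result:
name  | COUNT(c.id)
------+------------
Eve   | 0          
Frank | 2          
Grace | 2          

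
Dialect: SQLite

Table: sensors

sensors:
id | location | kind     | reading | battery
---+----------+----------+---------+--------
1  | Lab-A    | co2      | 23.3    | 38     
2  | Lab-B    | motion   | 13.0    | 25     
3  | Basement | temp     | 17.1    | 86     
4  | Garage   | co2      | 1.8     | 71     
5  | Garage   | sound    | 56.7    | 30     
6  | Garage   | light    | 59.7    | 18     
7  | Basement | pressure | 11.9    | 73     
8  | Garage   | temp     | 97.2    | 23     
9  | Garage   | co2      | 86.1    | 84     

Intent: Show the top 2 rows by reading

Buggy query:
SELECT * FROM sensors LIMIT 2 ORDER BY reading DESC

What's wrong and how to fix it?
Bug: LIMIT must come after ORDER BY

Fix: Swap the clauses: ORDER BY first, then LIMIT

Corrected query:
SELECT * FROM sensors ORDER BY reading DESC LIMIT 2

Result:
id | location | kind | reading | battery
---+----------+------+---------+--------
8  | Garage   | temp | 97.2    | 23     
9  | Garage   | co2  | 86.1    | 84     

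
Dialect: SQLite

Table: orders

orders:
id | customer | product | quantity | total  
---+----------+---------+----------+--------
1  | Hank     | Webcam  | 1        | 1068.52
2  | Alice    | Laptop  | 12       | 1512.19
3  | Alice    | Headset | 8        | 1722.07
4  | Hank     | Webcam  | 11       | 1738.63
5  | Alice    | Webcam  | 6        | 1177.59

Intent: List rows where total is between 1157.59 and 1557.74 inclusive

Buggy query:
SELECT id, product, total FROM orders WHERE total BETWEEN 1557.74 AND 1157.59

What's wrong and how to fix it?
Bug: The bounds are reversed; BETWEEN a AND b requires a <= b to match anything

Fix: Swap the bounds so the smaller value comes first

Corrected query:
SELECT id, product, total FROM orders WHERE total BETWEEN 1157.59 AND 1557.74

Result:
id | product | total  
---+---------+--------
2  | Laptop  | 1512.19
5  | Webcam  | 1177.59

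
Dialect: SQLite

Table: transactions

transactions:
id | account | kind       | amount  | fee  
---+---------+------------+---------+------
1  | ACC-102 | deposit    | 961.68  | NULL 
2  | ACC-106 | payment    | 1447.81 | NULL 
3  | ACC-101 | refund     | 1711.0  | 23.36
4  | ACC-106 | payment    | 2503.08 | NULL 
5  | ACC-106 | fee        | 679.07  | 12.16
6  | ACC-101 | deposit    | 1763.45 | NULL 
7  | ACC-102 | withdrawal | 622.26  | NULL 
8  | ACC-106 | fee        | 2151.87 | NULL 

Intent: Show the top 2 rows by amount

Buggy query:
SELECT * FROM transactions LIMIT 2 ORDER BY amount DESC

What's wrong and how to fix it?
Bug: LIMIT must come after ORDER BY

Fix: Swap the clauses: ORDER BY first, then LIMIT

Corrected query:
SELECT * FROM transactions ORDER BY amount DESC LIMIT 2

Result:
id | account | kind    | amount  | fee 
---+---------+---------+---------+-----
4  | ACC-106 | payment | 2503.08 | NULL
8  | ACC-106 | fee     | 2151.87 | NULL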